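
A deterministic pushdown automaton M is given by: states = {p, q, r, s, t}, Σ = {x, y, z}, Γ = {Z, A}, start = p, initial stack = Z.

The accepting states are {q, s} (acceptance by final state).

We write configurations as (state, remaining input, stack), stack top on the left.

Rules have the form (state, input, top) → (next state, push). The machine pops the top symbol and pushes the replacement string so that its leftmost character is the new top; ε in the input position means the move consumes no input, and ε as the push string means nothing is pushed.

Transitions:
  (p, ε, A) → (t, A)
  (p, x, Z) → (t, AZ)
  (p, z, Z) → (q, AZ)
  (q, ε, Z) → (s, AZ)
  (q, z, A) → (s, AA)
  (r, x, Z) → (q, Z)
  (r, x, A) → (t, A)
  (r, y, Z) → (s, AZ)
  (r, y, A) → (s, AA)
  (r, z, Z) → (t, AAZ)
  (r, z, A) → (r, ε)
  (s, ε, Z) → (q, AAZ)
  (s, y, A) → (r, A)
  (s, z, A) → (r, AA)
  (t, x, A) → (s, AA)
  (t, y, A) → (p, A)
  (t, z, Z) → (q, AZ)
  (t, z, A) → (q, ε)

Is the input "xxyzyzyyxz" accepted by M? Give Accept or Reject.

(p, xxyzyzyyxz, Z) ⊢ (t, xyzyzyyxz, AZ) ⊢ (s, yzyzyyxz, AAZ) ⊢ (r, zyzyyxz, AAZ) ⊢ (r, yzyyxz, AZ) ⊢ (s, zyyxz, AAZ) ⊢ (r, yyxz, AAAZ) ⊢ (s, yxz, AAAAZ) ⊢ (r, xz, AAAAZ) ⊢ (t, z, AAAAZ) ⊢ (q, ε, AAAZ)
All input consumed; state q ∈ F.

Accept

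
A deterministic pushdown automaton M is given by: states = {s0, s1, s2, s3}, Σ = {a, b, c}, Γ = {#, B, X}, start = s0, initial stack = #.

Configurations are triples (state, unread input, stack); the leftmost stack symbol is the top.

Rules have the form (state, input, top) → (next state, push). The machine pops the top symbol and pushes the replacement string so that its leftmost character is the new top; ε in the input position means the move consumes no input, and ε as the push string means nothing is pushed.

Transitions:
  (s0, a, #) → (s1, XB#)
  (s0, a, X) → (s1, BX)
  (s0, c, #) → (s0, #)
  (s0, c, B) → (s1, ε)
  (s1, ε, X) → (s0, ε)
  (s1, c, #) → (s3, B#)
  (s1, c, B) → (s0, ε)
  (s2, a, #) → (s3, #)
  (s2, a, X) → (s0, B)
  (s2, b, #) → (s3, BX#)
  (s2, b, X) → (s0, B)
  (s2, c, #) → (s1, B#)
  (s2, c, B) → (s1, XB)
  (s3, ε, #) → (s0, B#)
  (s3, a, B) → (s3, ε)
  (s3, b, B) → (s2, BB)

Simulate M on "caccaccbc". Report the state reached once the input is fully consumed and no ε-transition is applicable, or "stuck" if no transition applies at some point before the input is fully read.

s0

(s0, caccaccbc, #)
  read c, top #: go to s0, push # → (s0, accaccbc, #)
  read a, top #: go to s1, push XB# → (s1, ccaccbc, XB#)
  ε-move, top X: go to s0, push ε → (s0, ccaccbc, B#)
  read c, top B: go to s1, push ε → (s1, caccbc, #)
  read c, top #: go to s3, push B# → (s3, accbc, B#)
  read a, top B: go to s3, push ε → (s3, ccbc, #)
  ε-move, top #: go to s0, push B# → (s0, ccbc, B#)
  read c, top B: go to s1, push ε → (s1, cbc, #)
  read c, top #: go to s3, push B# → (s3, bc, B#)
  read b, top B: go to s2, push BB → (s2, c, BB#)
  read c, top B: go to s1, push XB → (s1, ε, XBB#)
  ε-move, top X: go to s0, push ε → (s0, ε, BB#)
All input consumed; M is in state s0.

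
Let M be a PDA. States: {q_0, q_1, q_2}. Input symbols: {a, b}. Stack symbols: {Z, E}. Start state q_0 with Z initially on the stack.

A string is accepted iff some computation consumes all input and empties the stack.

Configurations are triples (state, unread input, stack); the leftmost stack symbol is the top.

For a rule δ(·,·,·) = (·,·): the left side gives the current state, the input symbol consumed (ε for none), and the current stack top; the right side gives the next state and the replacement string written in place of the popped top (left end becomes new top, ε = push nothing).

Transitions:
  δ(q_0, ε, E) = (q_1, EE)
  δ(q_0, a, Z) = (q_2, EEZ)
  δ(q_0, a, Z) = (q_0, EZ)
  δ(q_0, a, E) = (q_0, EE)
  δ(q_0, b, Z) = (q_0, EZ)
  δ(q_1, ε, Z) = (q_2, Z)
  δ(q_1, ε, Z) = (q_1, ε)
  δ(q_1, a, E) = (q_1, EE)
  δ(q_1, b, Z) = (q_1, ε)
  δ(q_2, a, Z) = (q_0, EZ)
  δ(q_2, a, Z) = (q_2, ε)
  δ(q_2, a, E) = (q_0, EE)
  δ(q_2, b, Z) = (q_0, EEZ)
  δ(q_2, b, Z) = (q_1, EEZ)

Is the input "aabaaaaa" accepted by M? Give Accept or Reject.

Reject

No computation consumes all input and empties the stack.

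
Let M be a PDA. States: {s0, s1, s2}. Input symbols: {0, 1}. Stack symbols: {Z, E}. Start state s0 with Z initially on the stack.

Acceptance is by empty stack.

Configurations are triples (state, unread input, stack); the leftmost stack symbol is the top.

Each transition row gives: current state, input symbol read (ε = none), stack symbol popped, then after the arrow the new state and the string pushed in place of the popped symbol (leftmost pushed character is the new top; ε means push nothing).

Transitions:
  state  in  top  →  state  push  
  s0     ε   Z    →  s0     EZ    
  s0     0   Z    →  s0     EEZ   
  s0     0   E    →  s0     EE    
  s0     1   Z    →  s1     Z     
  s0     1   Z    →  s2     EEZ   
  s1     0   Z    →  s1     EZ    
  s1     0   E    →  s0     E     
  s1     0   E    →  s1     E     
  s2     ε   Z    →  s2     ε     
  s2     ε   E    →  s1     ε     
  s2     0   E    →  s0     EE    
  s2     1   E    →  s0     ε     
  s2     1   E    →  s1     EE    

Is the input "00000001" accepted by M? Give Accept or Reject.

Reject

No computation consumes all input and empties the stack.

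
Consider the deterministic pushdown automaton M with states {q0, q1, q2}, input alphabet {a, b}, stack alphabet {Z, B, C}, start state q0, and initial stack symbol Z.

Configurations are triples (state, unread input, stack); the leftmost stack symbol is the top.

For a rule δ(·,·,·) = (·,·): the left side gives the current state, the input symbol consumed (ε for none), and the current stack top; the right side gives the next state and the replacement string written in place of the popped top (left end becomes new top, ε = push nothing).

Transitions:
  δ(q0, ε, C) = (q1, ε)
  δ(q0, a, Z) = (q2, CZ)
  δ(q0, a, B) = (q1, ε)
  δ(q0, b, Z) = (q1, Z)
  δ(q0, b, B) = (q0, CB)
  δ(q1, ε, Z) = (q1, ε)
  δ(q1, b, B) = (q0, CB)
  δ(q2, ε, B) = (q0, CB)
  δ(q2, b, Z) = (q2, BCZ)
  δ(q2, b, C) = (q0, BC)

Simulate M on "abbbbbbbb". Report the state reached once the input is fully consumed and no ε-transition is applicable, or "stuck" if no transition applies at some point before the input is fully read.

(q0, abbbbbbbb, Z)
  read a, top Z: go to q2, push CZ → (q2, bbbbbbbb, CZ)
  read b, top C: go to q0, push BC → (q0, bbbbbbb, BCZ)
  read b, top B: go to q0, push CB → (q0, bbbbbb, CBCZ)
  ε-move, top C: go to q1, push ε → (q1, bbbbbb, BCZ)
  read b, top B: go to q0, push CB → (q0, bbbbb, CBCZ)
  ε-move, top C: go to q1, push ε → (q1, bbbbb, BCZ)
  read b, top B: go to q0, push CB → (q0, bbbb, CBCZ)
  ε-move, top C: go to q1, push ε → (q1, bbbb, BCZ)
  read b, top B: go to q0, push CB → (q0, bbb, CBCZ)
  ε-move, top C: go to q1, push ε → (q1, bbb, BCZ)
  read b, top B: go to q0, push CB → (q0, bb, CBCZ)
  ε-move, top C: go to q1, push ε → (q1, bb, BCZ)
  read b, top B: go to q0, push CB → (q0, b, CBCZ)
  ε-move, top C: go to q1, push ε → (q1, b, BCZ)
  read b, top B: go to q0, push CB → (q0, ε, CBCZ)
  ε-move, top C: go to q1, push ε → (q1, ε, BCZ)
All input consumed; M is in state q1.

q1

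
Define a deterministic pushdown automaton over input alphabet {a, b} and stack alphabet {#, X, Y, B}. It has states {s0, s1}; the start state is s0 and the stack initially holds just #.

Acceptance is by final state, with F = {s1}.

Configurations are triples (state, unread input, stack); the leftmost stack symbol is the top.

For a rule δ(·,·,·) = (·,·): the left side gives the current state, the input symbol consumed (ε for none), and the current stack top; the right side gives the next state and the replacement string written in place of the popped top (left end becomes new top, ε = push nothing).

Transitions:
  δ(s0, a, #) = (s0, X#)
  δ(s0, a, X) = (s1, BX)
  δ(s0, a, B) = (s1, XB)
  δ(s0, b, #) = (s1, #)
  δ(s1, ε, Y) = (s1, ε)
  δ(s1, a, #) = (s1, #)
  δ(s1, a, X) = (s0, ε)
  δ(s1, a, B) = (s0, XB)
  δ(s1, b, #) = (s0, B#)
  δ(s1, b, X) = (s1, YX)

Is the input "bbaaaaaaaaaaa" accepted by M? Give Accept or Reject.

Accept

(s0, bbaaaaaaaaaaa, #) ⊢ (s1, baaaaaaaaaaa, #) ⊢ (s0, aaaaaaaaaaa, B#) ⊢ (s1, aaaaaaaaaa, XB#) ⊢ (s0, aaaaaaaaa, B#) ⊢ (s1, aaaaaaaa, XB#) ⊢ (s0, aaaaaaa, B#) ⊢ (s1, aaaaaa, XB#) ⊢ (s0, aaaaa, B#) ⊢ (s1, aaaa, XB#) ⊢ (s0, aaa, B#) ⊢ (s1, aa, XB#) ⊢ (s0, a, B#) ⊢ (s1, ε, XB#)
All input consumed; state s1 ∈ F.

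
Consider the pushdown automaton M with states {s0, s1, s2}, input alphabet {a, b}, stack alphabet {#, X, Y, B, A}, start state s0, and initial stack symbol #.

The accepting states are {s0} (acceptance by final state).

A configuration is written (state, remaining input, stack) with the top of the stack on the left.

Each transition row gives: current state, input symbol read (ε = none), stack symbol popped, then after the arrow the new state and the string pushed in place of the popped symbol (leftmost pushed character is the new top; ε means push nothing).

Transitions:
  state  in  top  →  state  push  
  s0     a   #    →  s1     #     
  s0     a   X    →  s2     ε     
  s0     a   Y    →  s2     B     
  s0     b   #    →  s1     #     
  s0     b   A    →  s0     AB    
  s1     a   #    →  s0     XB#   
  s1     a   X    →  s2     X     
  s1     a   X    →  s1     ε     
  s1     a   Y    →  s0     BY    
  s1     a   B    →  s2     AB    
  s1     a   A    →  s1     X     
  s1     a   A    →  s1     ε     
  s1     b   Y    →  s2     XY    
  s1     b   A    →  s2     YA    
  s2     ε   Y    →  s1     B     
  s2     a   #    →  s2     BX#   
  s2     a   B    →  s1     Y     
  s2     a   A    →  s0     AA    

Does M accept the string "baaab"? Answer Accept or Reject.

No computation consumes all input and reaches a final state.

Reject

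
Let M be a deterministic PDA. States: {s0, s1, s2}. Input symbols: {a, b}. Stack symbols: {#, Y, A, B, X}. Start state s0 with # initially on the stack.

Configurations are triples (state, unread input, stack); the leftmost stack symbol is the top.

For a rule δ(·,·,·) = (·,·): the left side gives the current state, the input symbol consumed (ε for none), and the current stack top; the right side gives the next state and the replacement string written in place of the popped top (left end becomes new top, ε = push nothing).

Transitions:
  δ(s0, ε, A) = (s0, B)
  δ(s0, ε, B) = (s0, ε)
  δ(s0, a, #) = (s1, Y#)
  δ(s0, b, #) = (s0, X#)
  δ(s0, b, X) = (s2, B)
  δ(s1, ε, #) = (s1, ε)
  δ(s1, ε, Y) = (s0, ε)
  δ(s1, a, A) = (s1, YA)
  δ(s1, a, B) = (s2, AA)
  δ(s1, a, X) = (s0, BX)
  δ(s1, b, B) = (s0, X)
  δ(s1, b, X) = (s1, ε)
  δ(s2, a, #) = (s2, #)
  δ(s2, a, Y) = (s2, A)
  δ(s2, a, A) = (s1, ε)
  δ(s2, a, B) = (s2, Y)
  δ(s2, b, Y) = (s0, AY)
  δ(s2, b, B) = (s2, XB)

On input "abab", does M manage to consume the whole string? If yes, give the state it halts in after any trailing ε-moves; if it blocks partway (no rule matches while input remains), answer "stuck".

(s0, abab, #)
  read a, top #: go to s1, push Y# → (s1, bab, Y#)
  ε-move, top Y: go to s0, push ε → (s0, bab, #)
  read b, top #: go to s0, push X# → (s0, ab, X#)
No transition for (s0, a, top X); M blocks with input ab remaining.

stuck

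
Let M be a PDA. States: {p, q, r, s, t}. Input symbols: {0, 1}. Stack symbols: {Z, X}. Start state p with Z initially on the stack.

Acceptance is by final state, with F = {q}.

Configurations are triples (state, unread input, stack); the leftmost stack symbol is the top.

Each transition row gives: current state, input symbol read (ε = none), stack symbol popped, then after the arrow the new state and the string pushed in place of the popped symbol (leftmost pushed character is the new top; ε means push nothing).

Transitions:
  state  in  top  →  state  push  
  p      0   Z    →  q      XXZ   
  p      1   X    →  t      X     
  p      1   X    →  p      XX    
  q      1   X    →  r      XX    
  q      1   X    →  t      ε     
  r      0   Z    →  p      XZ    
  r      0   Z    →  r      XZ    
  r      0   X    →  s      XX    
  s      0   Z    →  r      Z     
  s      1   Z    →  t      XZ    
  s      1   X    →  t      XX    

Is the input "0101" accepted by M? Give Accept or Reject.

No computation consumes all input and reaches a final state.

Reject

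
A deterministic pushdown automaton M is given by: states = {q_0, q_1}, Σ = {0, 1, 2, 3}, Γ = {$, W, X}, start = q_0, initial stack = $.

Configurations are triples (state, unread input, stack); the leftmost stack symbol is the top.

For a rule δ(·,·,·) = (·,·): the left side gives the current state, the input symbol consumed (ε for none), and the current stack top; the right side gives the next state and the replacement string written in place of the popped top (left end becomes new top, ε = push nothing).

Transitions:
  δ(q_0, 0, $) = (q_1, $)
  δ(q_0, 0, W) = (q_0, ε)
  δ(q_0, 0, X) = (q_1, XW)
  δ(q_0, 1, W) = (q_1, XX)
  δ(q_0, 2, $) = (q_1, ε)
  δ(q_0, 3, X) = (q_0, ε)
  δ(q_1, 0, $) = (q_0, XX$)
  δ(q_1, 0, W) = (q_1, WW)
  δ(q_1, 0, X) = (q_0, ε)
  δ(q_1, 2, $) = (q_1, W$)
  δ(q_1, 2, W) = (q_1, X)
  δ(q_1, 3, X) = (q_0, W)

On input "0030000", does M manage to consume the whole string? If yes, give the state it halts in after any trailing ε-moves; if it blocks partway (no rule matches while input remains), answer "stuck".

q_1

(q_0, 0030000, $)
  read 0, top $: go to q_1, push $ → (q_1, 030000, $)
  read 0, top $: go to q_0, push XX$ → (q_0, 30000, XX$)
  read 3, top X: go to q_0, push ε → (q_0, 0000, X$)
  read 0, top X: go to q_1, push XW → (q_1, 000, XW$)
  read 0, top X: go to q_0, push ε → (q_0, 00, W$)
  read 0, top W: go to q_0, push ε → (q_0, 0, $)
  read 0, top $: go to q_1, push $ → (q_1, ε, $)
All input consumed; M is in state q_1.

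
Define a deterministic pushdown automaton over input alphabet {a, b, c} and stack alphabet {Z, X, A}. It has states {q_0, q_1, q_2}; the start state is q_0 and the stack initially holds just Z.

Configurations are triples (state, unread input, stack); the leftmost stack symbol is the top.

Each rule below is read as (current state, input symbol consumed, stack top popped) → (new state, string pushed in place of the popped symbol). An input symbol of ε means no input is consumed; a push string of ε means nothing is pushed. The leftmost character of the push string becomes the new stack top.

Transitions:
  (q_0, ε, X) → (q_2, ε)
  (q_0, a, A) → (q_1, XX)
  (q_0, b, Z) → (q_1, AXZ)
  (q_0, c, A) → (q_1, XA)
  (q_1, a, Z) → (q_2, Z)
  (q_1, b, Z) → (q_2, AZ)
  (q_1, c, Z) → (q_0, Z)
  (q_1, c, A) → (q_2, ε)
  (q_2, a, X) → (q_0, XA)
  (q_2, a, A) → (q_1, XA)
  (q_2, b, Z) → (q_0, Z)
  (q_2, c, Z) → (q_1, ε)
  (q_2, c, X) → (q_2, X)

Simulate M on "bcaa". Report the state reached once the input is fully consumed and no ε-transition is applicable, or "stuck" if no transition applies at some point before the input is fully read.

q_1

(q_0, bcaa, Z)
  read b, top Z: go to q_1, push AXZ → (q_1, caa, AXZ)
  read c, top A: go to q_2, push ε → (q_2, aa, XZ)
  read a, top X: go to q_0, push XA → (q_0, a, XAZ)
  ε-move, top X: go to q_2, push ε → (q_2, a, AZ)
  read a, top A: go to q_1, push XA → (q_1, ε, XAZ)
All input consumed; M is in state q_1.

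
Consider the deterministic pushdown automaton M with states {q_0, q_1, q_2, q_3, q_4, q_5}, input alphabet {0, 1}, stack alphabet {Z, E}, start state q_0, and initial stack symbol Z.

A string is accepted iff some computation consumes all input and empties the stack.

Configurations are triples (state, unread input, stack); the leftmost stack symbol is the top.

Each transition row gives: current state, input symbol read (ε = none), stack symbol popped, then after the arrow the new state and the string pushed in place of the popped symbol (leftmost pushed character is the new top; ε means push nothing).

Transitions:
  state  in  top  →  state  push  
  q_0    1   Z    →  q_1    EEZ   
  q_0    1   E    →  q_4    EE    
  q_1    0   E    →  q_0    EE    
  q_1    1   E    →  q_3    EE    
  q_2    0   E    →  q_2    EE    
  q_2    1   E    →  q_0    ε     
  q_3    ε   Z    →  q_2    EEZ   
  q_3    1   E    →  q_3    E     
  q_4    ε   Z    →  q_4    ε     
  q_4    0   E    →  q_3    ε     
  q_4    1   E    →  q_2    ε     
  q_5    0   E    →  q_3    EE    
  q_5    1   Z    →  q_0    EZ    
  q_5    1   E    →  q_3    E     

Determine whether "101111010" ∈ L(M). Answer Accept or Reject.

Reject

(q_0, 101111010, Z)
  read 1, top Z: go to q_1, push EEZ → (q_1, 01111010, EEZ)
  read 0, top E: go to q_0, push EE → (q_0, 1111010, EEEZ)
  read 1, top E: go to q_4, push EE → (q_4, 111010, EEEEZ)
  read 1, top E: go to q_2, push ε → (q_2, 11010, EEEZ)
  read 1, top E: go to q_0, push ε → (q_0, 1010, EEZ)
  read 1, top E: go to q_4, push EE → (q_4, 010, EEEZ)
  read 0, top E: go to q_3, push ε → (q_3, 10, EEZ)
  read 1, top E: go to q_3, push E → (q_3, 0, EEZ)
No transition applies at (q_3, 0, EEZ); input not fully consumed.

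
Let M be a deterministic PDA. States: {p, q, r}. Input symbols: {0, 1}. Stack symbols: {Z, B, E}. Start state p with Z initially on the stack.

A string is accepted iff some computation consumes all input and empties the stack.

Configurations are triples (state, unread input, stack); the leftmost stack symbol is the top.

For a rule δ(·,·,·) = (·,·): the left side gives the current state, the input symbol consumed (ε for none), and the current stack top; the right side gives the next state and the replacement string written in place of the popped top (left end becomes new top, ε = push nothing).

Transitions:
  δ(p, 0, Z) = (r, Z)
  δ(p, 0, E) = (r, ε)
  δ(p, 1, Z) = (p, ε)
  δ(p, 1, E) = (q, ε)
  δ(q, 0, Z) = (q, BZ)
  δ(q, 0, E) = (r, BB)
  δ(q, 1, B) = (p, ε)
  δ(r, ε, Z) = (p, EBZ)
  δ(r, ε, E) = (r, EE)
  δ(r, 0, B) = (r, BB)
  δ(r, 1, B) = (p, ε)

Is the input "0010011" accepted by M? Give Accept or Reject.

(p, 0010011, Z)
  read 0, top Z: go to r, push Z → (r, 010011, Z)
  ε-move, top Z: go to p, push EBZ → (p, 010011, EBZ)
  read 0, top E: go to r, push ε → (r, 10011, BZ)
  read 1, top B: go to p, push ε → (p, 0011, Z)
  read 0, top Z: go to r, push Z → (r, 011, Z)
  ε-move, top Z: go to p, push EBZ → (p, 011, EBZ)
  read 0, top E: go to r, push ε → (r, 11, BZ)
  read 1, top B: go to p, push ε → (p, 1, Z)
  read 1, top Z: go to p, push ε → (p, ε, ε)
All input consumed and the stack is empty.

Accept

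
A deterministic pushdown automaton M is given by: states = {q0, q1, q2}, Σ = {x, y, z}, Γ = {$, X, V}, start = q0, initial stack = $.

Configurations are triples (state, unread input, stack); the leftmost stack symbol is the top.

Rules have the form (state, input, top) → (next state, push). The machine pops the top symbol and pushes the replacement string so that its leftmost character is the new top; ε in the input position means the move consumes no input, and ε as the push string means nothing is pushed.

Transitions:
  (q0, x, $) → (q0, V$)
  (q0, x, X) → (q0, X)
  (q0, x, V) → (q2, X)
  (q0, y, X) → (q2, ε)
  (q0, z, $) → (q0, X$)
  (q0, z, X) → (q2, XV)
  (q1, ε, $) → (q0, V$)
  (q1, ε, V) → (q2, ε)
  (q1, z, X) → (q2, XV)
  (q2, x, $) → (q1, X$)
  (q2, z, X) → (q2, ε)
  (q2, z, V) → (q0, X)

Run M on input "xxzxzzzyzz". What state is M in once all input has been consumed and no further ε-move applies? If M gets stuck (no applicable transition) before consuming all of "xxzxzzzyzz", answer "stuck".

stuck

(q0, xxzxzzzyzz, $)
  read x, top $: go to q0, push V$ → (q0, xzxzzzyzz, V$)
  read x, top V: go to q2, push X → (q2, zxzzzyzz, X$)
  read z, top X: go to q2, push ε → (q2, xzzzyzz, $)
  read x, top $: go to q1, push X$ → (q1, zzzyzz, X$)
  read z, top X: go to q2, push XV → (q2, zzyzz, XV$)
  read z, top X: go to q2, push ε → (q2, zyzz, V$)
  read z, top V: go to q0, push X → (q0, yzz, X$)
  read y, top X: go to q2, push ε → (q2, zz, $)
No transition for (q2, z, top $); M blocks with input zz remaining.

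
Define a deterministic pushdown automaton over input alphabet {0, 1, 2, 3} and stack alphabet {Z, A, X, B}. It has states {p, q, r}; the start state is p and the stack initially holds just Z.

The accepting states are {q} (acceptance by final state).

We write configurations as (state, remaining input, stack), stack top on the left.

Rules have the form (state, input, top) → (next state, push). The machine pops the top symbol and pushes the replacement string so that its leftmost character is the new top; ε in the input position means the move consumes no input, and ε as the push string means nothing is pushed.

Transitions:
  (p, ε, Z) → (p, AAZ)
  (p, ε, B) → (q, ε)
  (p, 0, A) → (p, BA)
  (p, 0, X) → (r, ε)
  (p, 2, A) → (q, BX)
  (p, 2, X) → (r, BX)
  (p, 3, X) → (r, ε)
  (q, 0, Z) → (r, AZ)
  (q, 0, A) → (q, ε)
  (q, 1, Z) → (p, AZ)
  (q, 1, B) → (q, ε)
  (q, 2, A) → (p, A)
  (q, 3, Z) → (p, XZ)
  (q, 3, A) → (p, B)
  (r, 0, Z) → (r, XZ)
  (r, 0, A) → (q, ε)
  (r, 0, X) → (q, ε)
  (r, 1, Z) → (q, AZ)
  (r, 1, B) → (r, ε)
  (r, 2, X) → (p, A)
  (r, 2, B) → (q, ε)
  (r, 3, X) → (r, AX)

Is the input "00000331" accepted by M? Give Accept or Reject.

(p, 00000331, Z)
  ε-move, top Z: go to p, push AAZ → (p, 00000331, AAZ)
  read 0, top A: go to p, push BA → (p, 0000331, BAAZ)
  ε-move, top B: go to q, push ε → (q, 0000331, AAZ)
  read 0, top A: go to q, push ε → (q, 000331, AZ)
  read 0, top A: go to q, push ε → (q, 00331, Z)
  read 0, top Z: go to r, push AZ → (r, 0331, AZ)
  read 0, top A: go to q, push ε → (q, 331, Z)
  read 3, top Z: go to p, push XZ → (p, 31, XZ)
  read 3, top X: go to r, push ε → (r, 1, Z)
  read 1, top Z: go to q, push AZ → (q, ε, AZ)
All input consumed; state q ∈ F.

Accept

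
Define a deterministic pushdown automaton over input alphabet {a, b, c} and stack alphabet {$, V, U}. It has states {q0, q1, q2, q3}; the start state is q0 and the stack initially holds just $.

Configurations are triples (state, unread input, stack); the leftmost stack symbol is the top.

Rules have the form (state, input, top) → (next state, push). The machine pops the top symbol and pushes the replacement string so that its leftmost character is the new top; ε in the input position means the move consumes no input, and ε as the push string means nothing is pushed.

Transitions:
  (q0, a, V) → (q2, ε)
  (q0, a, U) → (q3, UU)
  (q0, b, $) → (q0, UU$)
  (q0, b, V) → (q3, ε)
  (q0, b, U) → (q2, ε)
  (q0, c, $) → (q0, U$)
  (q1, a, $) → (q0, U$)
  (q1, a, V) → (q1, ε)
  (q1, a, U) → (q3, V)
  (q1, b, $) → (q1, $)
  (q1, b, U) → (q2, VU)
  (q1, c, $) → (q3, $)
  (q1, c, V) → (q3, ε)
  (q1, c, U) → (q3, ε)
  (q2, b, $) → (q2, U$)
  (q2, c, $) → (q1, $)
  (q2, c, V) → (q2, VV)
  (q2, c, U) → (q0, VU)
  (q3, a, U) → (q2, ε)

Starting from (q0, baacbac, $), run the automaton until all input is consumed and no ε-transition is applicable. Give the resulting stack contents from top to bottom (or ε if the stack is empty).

VU$

(q0, baacbac, $) ⊢ (q0, aacbac, UU$) ⊢ (q3, acbac, UUU$) ⊢ (q2, cbac, UU$) ⊢ (q0, bac, VUU$) ⊢ (q3, ac, UU$) ⊢ (q2, c, U$) ⊢ (q0, ε, VU$)
All input consumed in state q0 with stack VU$.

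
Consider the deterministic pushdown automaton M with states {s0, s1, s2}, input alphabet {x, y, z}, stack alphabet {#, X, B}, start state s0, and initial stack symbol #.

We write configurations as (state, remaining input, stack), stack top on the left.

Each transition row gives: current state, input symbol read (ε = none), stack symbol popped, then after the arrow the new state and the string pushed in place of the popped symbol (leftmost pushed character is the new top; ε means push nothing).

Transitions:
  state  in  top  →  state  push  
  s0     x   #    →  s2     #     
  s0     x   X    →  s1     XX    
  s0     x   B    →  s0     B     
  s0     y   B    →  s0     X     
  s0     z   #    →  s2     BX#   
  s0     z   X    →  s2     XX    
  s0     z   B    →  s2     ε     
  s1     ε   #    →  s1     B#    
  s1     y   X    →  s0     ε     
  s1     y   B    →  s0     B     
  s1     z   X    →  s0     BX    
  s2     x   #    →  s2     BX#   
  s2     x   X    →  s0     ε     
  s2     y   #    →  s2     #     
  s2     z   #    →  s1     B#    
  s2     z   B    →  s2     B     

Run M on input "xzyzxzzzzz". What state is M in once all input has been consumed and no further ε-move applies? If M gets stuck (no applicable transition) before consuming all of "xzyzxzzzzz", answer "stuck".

s2

(s0, xzyzxzzzzz, #) ⊢ (s2, zyzxzzzzz, #) ⊢ (s1, yzxzzzzz, B#) ⊢ (s0, zxzzzzz, B#) ⊢ (s2, xzzzzz, #) ⊢ (s2, zzzzz, BX#) ⊢ (s2, zzzz, BX#) ⊢ (s2, zzz, BX#) ⊢ (s2, zz, BX#) ⊢ (s2, z, BX#) ⊢ (s2, ε, BX#)
All input consumed; M is in state s2.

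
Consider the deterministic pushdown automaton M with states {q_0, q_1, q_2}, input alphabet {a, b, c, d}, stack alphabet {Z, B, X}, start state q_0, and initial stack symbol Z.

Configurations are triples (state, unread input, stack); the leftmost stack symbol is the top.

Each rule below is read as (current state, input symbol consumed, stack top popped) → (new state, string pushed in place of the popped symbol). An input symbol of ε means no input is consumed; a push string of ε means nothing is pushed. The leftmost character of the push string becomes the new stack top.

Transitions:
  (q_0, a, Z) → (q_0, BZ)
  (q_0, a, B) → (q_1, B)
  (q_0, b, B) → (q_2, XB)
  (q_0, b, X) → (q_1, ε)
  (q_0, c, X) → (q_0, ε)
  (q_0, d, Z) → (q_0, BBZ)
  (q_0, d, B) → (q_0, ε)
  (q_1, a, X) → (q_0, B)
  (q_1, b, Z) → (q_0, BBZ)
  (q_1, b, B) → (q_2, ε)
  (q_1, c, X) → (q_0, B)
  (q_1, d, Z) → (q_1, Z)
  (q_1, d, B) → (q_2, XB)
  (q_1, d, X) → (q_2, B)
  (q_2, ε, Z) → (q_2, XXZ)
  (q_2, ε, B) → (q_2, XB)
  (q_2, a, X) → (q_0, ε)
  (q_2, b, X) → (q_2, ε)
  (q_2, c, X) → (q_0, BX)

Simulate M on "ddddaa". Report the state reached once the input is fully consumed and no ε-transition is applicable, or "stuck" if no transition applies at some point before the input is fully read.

stuck

(q_0, ddddaa, Z)
  read d, top Z: go to q_0, push BBZ → (q_0, dddaa, BBZ)
  read d, top B: go to q_0, push ε → (q_0, ddaa, BZ)
  read d, top B: go to q_0, push ε → (q_0, daa, Z)
  read d, top Z: go to q_0, push BBZ → (q_0, aa, BBZ)
  read a, top B: go to q_1, push B → (q_1, a, BBZ)
No transition for (q_1, a, top B); M blocks with input a remaining.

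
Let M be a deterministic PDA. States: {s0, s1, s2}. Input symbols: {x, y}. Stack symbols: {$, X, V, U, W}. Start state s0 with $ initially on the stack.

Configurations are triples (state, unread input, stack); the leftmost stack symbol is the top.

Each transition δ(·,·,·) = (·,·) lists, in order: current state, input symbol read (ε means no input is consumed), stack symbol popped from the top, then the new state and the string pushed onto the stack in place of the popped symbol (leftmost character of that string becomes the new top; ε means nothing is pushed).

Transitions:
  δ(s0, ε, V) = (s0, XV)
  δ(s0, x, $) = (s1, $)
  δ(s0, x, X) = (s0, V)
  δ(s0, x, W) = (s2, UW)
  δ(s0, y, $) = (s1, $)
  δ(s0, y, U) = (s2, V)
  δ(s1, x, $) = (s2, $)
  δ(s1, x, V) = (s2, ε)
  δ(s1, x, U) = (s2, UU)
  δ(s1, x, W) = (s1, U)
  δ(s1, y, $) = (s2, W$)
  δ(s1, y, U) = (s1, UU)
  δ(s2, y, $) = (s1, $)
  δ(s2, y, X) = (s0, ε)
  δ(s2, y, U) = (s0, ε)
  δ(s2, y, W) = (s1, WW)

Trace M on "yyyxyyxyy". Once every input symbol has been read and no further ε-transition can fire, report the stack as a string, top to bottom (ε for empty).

(s0, yyyxyyxyy, $)
  read y, top $: go to s1, push $ → (s1, yyxyyxyy, $)
  read y, top $: go to s2, push W$ → (s2, yxyyxyy, W$)
  read y, top W: go to s1, push WW → (s1, xyyxyy, WW$)
  read x, top W: go to s1, push U → (s1, yyxyy, UW$)
  read y, top U: go to s1, push UU → (s1, yxyy, UUW$)
  read y, top U: go to s1, push UU → (s1, xyy, UUUW$)
  read x, top U: go to s2, push UU → (s2, yy, UUUUW$)
  read y, top U: go to s0, push ε → (s0, y, UUUW$)
  read y, top U: go to s2, push V → (s2, ε, VUUW$)
All input consumed in state s2 with stack VUUW$.

VUUW$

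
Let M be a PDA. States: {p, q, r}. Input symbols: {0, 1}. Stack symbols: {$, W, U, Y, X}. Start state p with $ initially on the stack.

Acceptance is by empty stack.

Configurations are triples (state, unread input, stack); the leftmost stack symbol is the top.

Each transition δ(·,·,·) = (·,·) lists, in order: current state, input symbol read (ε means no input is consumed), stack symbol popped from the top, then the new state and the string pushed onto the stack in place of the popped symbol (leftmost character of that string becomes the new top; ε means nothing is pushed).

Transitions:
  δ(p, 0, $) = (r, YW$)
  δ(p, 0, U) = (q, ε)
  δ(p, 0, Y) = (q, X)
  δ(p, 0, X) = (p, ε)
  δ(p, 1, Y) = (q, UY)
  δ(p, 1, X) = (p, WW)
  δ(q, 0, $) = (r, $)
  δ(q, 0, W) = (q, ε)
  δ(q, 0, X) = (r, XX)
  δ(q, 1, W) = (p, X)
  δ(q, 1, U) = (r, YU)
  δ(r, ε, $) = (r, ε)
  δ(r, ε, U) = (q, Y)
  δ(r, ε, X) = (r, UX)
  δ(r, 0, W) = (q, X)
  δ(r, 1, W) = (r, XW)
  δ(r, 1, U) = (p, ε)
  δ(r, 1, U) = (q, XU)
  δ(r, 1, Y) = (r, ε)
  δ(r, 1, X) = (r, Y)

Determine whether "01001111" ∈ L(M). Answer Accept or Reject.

One accepting computation: (p, 01001111, $) ⊢ (r, 1001111, YW$) ⊢ (r, 001111, W$) ⊢ (q, 01111, X$) ⊢ (r, 1111, XX$) ⊢ (r, 111, YX$) ⊢ (r, 11, X$) ⊢ (r, 1, Y$) ⊢ (r, ε, $) ⊢ (r, ε, ε)
All input consumed and the stack is empty.

Accept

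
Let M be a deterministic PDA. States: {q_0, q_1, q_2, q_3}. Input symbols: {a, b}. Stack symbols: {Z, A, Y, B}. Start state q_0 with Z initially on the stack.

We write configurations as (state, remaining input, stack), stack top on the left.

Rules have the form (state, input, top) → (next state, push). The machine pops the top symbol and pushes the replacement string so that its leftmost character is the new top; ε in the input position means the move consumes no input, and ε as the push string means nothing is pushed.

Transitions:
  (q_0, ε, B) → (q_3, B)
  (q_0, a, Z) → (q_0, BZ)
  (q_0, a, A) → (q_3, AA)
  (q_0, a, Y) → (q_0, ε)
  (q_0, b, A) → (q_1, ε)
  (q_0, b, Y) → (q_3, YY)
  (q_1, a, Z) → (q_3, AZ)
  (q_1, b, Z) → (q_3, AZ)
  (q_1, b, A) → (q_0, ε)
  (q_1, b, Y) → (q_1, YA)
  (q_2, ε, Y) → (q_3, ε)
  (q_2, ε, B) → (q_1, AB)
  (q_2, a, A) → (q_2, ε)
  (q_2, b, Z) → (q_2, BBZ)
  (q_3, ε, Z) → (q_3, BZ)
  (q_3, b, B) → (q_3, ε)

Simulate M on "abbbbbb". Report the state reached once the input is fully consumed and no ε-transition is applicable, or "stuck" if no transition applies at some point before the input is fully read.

q_3

(q_0, abbbbbb, Z) ⊢ (q_0, bbbbbb, BZ) ⊢ (q_3, bbbbbb, BZ) ⊢ (q_3, bbbbb, Z) ⊢ (q_3, bbbbb, BZ) ⊢ (q_3, bbbb, Z) ⊢ (q_3, bbbb, BZ) ⊢ (q_3, bbb, Z) ⊢ (q_3, bbb, BZ) ⊢ (q_3, bb, Z) ⊢ (q_3, bb, BZ) ⊢ (q_3, b, Z) ⊢ (q_3, b, BZ) ⊢ (q_3, ε, Z) ⊢ (q_3, ε, BZ)
All input consumed; M is in state q_3.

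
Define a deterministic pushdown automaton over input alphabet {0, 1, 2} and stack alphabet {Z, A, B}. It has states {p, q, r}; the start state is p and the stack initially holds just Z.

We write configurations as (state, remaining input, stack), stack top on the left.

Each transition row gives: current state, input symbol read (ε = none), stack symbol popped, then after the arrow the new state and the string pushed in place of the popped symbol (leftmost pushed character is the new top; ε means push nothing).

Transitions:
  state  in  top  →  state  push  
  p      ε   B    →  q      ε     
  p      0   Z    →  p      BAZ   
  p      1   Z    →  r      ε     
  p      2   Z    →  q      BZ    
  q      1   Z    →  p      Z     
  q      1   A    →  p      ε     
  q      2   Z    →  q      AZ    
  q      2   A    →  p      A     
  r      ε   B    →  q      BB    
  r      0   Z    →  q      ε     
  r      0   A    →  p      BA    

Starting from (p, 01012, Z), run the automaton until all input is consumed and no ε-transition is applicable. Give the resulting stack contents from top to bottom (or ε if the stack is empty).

(p, 01012, Z)
  read 0, top Z: go to p, push BAZ → (p, 1012, BAZ)
  ε-move, top B: go to q, push ε → (q, 1012, AZ)
  read 1, top A: go to p, push ε → (p, 012, Z)
  read 0, top Z: go to p, push BAZ → (p, 12, BAZ)
  ε-move, top B: go to q, push ε → (q, 12, AZ)
  read 1, top A: go to p, push ε → (p, 2, Z)
  read 2, top Z: go to q, push BZ → (q, ε, BZ)
All input consumed in state q with stack BZ.

BZ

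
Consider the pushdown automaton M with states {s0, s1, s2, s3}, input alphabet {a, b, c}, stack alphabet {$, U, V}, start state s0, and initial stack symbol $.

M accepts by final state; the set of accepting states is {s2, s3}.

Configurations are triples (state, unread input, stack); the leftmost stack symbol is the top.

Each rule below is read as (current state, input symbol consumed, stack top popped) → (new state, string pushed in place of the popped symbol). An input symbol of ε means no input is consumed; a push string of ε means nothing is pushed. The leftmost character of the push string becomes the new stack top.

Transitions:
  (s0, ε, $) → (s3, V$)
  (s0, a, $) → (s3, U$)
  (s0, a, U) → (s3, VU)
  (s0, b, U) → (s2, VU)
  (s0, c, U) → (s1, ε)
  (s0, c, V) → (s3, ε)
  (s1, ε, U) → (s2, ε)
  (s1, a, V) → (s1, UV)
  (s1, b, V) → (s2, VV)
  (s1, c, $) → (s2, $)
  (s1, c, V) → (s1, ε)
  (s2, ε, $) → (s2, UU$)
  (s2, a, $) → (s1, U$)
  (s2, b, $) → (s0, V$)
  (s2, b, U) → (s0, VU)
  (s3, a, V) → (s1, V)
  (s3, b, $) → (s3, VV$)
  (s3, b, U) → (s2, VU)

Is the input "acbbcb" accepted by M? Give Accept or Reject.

No computation consumes all input and reaches a final state.

Reject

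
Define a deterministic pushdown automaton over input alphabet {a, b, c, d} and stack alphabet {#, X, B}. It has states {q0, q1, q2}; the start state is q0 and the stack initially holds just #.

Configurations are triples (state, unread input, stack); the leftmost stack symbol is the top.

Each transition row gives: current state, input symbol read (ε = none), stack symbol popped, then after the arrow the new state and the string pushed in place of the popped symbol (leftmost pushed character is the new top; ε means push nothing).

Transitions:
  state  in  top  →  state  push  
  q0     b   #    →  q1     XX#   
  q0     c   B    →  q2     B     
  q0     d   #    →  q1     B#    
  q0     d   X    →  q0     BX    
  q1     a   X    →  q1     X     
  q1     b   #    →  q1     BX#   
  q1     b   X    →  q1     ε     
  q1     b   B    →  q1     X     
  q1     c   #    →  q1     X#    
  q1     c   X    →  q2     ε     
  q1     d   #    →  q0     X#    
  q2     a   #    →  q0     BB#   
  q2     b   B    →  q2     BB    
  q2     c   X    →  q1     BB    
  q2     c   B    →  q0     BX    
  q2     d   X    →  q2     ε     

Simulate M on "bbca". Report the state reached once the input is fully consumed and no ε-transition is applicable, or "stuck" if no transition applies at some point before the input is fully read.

(q0, bbca, #)
  read b, top #: go to q1, push XX# → (q1, bca, XX#)
  read b, top X: go to q1, push ε → (q1, ca, X#)
  read c, top X: go to q2, push ε → (q2, a, #)
  read a, top #: go to q0, push BB# → (q0, ε, BB#)
All input consumed; M is in state q0.

q0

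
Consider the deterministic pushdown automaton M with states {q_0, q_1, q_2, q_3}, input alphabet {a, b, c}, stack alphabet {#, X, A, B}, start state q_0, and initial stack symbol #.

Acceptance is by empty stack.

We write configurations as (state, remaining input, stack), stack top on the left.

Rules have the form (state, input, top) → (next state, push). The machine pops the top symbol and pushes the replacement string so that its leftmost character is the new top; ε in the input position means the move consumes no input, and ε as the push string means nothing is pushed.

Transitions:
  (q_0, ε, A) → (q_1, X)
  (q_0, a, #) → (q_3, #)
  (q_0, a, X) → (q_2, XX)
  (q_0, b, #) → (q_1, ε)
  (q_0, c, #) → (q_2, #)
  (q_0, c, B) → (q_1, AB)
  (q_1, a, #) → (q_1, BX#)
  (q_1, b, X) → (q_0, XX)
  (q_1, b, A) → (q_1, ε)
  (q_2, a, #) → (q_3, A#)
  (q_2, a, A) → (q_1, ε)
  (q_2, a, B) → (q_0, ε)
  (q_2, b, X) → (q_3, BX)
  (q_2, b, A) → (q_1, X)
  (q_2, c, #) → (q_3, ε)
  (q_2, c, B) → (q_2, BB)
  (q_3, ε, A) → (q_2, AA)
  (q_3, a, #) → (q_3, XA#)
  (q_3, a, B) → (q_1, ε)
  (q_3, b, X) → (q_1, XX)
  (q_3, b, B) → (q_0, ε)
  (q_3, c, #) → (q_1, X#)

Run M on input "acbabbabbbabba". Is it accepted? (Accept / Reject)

Reject

(q_0, acbabbabbbabba, #)
  read a, top #: go to q_3, push # → (q_3, cbabbabbbabba, #)
  read c, top #: go to q_1, push X# → (q_1, babbabbbabba, X#)
  read b, top X: go to q_0, push XX → (q_0, abbabbbabba, XX#)
  read a, top X: go to q_2, push XX → (q_2, bbabbbabba, XXX#)
  read b, top X: go to q_3, push BX → (q_3, babbbabba, BXXX#)
  read b, top B: go to q_0, push ε → (q_0, abbbabba, XXX#)
  read a, top X: go to q_2, push XX → (q_2, bbbabba, XXXX#)
  read b, top X: go to q_3, push BX → (q_3, bbabba, BXXXX#)
  read b, top B: go to q_0, push ε → (q_0, babba, XXXX#)
No transition applies at (q_0, babba, XXXX#); input not fully consumed.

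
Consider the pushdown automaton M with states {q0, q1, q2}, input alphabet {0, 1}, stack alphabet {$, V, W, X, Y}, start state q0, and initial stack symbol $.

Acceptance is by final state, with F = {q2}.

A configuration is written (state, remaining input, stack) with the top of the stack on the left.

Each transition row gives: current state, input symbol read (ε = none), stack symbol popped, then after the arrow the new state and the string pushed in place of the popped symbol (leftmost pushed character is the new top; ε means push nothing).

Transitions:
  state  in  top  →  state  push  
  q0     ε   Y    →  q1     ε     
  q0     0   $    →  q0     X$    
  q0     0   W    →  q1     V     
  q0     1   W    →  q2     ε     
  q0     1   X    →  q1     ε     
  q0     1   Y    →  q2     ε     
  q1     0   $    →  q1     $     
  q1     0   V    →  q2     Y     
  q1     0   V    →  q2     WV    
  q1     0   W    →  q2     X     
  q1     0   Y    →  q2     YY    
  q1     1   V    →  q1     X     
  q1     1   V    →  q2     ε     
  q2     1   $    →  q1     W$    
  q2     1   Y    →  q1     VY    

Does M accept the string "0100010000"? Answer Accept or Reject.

No computation consumes all input and reaches a final state.

Reject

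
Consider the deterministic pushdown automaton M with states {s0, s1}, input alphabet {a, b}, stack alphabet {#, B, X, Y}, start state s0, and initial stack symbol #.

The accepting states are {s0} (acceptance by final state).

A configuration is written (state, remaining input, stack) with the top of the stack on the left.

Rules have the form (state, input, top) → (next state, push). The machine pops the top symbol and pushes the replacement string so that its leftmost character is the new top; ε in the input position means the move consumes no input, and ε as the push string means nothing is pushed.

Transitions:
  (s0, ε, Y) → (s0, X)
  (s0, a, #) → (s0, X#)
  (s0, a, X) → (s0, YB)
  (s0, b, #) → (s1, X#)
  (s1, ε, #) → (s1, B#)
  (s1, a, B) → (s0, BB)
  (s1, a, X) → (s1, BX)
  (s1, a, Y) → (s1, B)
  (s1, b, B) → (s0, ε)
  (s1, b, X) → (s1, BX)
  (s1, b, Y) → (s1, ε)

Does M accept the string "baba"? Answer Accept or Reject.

Accept

(s0, baba, #)
  read b, top #: go to s1, push X# → (s1, aba, X#)
  read a, top X: go to s1, push BX → (s1, ba, BX#)
  read b, top B: go to s0, push ε → (s0, a, X#)
  read a, top X: go to s0, push YB → (s0, ε, YB#)
All input consumed; state s0 ∈ F.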